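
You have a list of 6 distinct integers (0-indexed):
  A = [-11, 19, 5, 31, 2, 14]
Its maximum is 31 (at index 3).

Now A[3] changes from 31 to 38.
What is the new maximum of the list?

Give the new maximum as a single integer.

Old max = 31 (at index 3)
Change: A[3] 31 -> 38
Changed element WAS the max -> may need rescan.
  Max of remaining elements: 19
  New max = max(38, 19) = 38

Answer: 38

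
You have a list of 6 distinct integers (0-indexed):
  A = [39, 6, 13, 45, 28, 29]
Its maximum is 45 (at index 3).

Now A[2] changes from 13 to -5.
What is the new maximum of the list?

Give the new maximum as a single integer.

Answer: 45

Derivation:
Old max = 45 (at index 3)
Change: A[2] 13 -> -5
Changed element was NOT the old max.
  New max = max(old_max, new_val) = max(45, -5) = 45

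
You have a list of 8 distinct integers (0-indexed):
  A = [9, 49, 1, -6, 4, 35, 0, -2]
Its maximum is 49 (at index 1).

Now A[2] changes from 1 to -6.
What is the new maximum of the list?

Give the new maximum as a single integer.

Answer: 49

Derivation:
Old max = 49 (at index 1)
Change: A[2] 1 -> -6
Changed element was NOT the old max.
  New max = max(old_max, new_val) = max(49, -6) = 49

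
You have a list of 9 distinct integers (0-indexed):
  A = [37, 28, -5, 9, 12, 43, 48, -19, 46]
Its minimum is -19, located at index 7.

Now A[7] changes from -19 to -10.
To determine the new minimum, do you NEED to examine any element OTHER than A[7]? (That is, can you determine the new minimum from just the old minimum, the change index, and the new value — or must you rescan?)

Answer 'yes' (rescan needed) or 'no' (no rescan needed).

Old min = -19 at index 7
Change at index 7: -19 -> -10
Index 7 WAS the min and new value -10 > old min -19. Must rescan other elements to find the new min.
Needs rescan: yes

Answer: yes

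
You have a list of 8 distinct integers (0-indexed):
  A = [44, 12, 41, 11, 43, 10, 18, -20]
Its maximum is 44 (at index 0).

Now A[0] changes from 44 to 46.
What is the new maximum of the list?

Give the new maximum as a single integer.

Old max = 44 (at index 0)
Change: A[0] 44 -> 46
Changed element WAS the max -> may need rescan.
  Max of remaining elements: 43
  New max = max(46, 43) = 46

Answer: 46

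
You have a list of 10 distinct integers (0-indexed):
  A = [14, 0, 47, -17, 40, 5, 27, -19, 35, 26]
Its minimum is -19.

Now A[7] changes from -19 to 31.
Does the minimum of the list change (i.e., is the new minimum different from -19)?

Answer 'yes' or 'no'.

Answer: yes

Derivation:
Old min = -19
Change: A[7] -19 -> 31
Changed element was the min; new min must be rechecked.
New min = -17; changed? yes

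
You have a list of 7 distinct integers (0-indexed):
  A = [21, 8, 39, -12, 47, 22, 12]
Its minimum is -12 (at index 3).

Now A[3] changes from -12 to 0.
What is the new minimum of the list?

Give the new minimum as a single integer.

Old min = -12 (at index 3)
Change: A[3] -12 -> 0
Changed element WAS the min. Need to check: is 0 still <= all others?
  Min of remaining elements: 8
  New min = min(0, 8) = 0

Answer: 0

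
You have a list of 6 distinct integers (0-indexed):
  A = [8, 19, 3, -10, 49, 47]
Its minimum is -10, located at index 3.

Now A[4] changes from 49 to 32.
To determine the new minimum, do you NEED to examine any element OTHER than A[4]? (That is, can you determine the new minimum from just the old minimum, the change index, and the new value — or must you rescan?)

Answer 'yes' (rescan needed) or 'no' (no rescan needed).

Old min = -10 at index 3
Change at index 4: 49 -> 32
Index 4 was NOT the min. New min = min(-10, 32). No rescan of other elements needed.
Needs rescan: no

Answer: no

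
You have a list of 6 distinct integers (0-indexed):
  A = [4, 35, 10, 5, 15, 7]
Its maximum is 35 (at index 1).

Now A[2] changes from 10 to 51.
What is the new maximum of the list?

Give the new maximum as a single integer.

Answer: 51

Derivation:
Old max = 35 (at index 1)
Change: A[2] 10 -> 51
Changed element was NOT the old max.
  New max = max(old_max, new_val) = max(35, 51) = 51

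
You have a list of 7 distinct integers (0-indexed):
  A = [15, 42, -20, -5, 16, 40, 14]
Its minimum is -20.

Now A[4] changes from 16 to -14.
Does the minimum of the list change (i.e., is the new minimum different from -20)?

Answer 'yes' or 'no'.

Answer: no

Derivation:
Old min = -20
Change: A[4] 16 -> -14
Changed element was NOT the min; min changes only if -14 < -20.
New min = -20; changed? no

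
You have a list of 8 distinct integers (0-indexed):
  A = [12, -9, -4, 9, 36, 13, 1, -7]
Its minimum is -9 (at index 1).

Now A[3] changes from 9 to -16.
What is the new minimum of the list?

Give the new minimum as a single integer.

Answer: -16

Derivation:
Old min = -9 (at index 1)
Change: A[3] 9 -> -16
Changed element was NOT the old min.
  New min = min(old_min, new_val) = min(-9, -16) = -16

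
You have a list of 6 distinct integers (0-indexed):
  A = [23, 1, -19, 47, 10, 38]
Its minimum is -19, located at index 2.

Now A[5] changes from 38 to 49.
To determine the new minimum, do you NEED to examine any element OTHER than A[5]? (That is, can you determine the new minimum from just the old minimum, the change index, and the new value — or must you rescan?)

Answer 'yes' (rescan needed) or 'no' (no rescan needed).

Old min = -19 at index 2
Change at index 5: 38 -> 49
Index 5 was NOT the min. New min = min(-19, 49). No rescan of other elements needed.
Needs rescan: no

Answer: no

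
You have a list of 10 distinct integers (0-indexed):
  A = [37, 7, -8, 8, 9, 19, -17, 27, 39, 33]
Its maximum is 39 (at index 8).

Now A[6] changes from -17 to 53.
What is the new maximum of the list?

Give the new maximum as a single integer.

Answer: 53

Derivation:
Old max = 39 (at index 8)
Change: A[6] -17 -> 53
Changed element was NOT the old max.
  New max = max(old_max, new_val) = max(39, 53) = 53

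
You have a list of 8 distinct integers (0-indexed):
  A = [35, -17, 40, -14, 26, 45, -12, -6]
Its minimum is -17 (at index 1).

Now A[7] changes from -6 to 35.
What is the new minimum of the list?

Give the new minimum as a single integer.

Old min = -17 (at index 1)
Change: A[7] -6 -> 35
Changed element was NOT the old min.
  New min = min(old_min, new_val) = min(-17, 35) = -17

Answer: -17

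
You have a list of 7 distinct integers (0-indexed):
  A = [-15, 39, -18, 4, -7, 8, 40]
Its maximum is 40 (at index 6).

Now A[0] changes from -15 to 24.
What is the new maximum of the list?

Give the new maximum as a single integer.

Old max = 40 (at index 6)
Change: A[0] -15 -> 24
Changed element was NOT the old max.
  New max = max(old_max, new_val) = max(40, 24) = 40

Answer: 40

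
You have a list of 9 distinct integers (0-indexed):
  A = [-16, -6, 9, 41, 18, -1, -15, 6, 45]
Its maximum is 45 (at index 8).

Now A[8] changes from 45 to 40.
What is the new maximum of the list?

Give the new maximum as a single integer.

Old max = 45 (at index 8)
Change: A[8] 45 -> 40
Changed element WAS the max -> may need rescan.
  Max of remaining elements: 41
  New max = max(40, 41) = 41

Answer: 41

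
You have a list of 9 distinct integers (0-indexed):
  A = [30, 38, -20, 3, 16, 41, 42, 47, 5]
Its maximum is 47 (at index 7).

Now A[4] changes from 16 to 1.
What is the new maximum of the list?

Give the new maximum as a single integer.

Old max = 47 (at index 7)
Change: A[4] 16 -> 1
Changed element was NOT the old max.
  New max = max(old_max, new_val) = max(47, 1) = 47

Answer: 47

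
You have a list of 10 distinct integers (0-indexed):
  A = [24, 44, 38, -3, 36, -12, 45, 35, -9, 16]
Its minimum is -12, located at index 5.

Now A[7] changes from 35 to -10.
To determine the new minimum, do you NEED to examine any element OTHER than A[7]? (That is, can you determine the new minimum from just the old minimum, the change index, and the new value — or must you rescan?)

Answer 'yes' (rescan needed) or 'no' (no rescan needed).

Old min = -12 at index 5
Change at index 7: 35 -> -10
Index 7 was NOT the min. New min = min(-12, -10). No rescan of other elements needed.
Needs rescan: no

Answer: no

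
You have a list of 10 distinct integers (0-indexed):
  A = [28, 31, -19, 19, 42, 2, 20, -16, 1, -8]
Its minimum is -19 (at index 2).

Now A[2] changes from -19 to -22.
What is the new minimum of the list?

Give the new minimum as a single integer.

Answer: -22

Derivation:
Old min = -19 (at index 2)
Change: A[2] -19 -> -22
Changed element WAS the min. Need to check: is -22 still <= all others?
  Min of remaining elements: -16
  New min = min(-22, -16) = -22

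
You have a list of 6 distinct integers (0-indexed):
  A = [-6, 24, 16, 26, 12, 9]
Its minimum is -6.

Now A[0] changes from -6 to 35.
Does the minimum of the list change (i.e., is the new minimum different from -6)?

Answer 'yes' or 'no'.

Old min = -6
Change: A[0] -6 -> 35
Changed element was the min; new min must be rechecked.
New min = 9; changed? yes

Answer: yes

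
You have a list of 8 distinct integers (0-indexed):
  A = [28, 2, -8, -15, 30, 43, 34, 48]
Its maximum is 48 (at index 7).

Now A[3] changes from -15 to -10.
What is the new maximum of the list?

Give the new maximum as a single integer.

Answer: 48

Derivation:
Old max = 48 (at index 7)
Change: A[3] -15 -> -10
Changed element was NOT the old max.
  New max = max(old_max, new_val) = max(48, -10) = 48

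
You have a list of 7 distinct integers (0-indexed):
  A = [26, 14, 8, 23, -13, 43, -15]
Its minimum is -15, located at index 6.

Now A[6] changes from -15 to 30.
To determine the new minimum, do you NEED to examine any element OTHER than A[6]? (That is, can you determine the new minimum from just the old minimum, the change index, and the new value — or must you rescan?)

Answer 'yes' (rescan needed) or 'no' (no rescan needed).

Old min = -15 at index 6
Change at index 6: -15 -> 30
Index 6 WAS the min and new value 30 > old min -15. Must rescan other elements to find the new min.
Needs rescan: yes

Answer: yes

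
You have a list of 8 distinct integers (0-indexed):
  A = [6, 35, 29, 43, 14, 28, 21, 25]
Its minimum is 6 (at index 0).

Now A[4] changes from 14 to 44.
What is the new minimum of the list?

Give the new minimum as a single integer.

Answer: 6

Derivation:
Old min = 6 (at index 0)
Change: A[4] 14 -> 44
Changed element was NOT the old min.
  New min = min(old_min, new_val) = min(6, 44) = 6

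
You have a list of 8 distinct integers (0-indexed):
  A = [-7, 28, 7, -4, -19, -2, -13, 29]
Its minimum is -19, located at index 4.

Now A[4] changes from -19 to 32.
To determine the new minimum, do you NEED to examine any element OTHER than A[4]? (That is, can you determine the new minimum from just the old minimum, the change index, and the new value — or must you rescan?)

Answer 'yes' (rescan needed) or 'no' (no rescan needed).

Answer: yes

Derivation:
Old min = -19 at index 4
Change at index 4: -19 -> 32
Index 4 WAS the min and new value 32 > old min -19. Must rescan other elements to find the new min.
Needs rescan: yes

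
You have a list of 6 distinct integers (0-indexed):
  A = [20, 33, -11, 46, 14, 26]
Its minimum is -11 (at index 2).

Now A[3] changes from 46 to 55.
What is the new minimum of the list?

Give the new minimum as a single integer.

Answer: -11

Derivation:
Old min = -11 (at index 2)
Change: A[3] 46 -> 55
Changed element was NOT the old min.
  New min = min(old_min, new_val) = min(-11, 55) = -11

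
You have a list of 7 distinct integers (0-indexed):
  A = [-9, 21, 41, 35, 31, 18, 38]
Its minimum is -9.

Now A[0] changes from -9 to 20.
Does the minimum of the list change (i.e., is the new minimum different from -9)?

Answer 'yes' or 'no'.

Old min = -9
Change: A[0] -9 -> 20
Changed element was the min; new min must be rechecked.
New min = 18; changed? yes

Answer: yes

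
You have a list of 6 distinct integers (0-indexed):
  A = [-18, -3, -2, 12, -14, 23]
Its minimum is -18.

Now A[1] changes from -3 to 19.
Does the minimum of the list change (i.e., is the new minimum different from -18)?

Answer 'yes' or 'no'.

Old min = -18
Change: A[1] -3 -> 19
Changed element was NOT the min; min changes only if 19 < -18.
New min = -18; changed? no

Answer: no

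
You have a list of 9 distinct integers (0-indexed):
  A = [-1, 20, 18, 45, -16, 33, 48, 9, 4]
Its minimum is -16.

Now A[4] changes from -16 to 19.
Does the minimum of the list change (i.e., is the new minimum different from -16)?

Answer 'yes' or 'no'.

Answer: yes

Derivation:
Old min = -16
Change: A[4] -16 -> 19
Changed element was the min; new min must be rechecked.
New min = -1; changed? yes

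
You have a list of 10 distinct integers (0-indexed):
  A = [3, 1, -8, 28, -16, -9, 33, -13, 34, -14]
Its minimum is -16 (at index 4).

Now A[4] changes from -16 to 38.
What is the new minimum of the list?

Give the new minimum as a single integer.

Answer: -14

Derivation:
Old min = -16 (at index 4)
Change: A[4] -16 -> 38
Changed element WAS the min. Need to check: is 38 still <= all others?
  Min of remaining elements: -14
  New min = min(38, -14) = -14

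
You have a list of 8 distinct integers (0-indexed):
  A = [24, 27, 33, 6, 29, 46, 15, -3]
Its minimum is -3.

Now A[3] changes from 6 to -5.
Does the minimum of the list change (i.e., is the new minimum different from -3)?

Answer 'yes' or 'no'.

Answer: yes

Derivation:
Old min = -3
Change: A[3] 6 -> -5
Changed element was NOT the min; min changes only if -5 < -3.
New min = -5; changed? yes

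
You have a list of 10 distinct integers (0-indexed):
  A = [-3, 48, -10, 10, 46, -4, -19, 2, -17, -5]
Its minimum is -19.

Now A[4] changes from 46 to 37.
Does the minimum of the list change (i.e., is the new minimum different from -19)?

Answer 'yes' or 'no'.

Old min = -19
Change: A[4] 46 -> 37
Changed element was NOT the min; min changes only if 37 < -19.
New min = -19; changed? no

Answer: no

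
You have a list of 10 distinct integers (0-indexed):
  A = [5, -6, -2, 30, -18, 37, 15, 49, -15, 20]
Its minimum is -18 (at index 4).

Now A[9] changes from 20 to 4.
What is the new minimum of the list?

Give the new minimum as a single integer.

Old min = -18 (at index 4)
Change: A[9] 20 -> 4
Changed element was NOT the old min.
  New min = min(old_min, new_val) = min(-18, 4) = -18

Answer: -18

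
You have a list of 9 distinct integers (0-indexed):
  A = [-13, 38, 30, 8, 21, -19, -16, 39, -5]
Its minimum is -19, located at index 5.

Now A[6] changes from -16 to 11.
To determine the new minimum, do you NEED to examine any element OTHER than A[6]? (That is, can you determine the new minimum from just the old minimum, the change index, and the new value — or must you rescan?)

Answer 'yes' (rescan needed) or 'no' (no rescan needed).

Old min = -19 at index 5
Change at index 6: -16 -> 11
Index 6 was NOT the min. New min = min(-19, 11). No rescan of other elements needed.
Needs rescan: no

Answer: no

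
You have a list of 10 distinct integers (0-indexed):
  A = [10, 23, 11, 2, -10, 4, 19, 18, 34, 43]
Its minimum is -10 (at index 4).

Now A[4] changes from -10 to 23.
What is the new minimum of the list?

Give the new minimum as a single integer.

Answer: 2

Derivation:
Old min = -10 (at index 4)
Change: A[4] -10 -> 23
Changed element WAS the min. Need to check: is 23 still <= all others?
  Min of remaining elements: 2
  New min = min(23, 2) = 2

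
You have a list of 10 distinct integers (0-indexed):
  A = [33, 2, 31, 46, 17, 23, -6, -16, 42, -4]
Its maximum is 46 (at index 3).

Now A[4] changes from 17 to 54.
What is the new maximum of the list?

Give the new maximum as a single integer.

Old max = 46 (at index 3)
Change: A[4] 17 -> 54
Changed element was NOT the old max.
  New max = max(old_max, new_val) = max(46, 54) = 54

Answer: 54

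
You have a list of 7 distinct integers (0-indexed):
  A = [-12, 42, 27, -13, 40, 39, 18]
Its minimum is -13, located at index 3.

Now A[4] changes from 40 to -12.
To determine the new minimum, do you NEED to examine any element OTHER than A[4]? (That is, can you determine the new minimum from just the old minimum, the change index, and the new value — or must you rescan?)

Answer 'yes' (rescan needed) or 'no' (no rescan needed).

Old min = -13 at index 3
Change at index 4: 40 -> -12
Index 4 was NOT the min. New min = min(-13, -12). No rescan of other elements needed.
Needs rescan: no

Answer: no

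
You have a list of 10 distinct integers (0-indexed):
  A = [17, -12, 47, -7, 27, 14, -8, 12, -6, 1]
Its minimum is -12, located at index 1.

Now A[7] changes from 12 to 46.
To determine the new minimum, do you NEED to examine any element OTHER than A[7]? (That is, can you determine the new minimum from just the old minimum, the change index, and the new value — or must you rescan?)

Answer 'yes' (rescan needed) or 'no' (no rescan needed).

Old min = -12 at index 1
Change at index 7: 12 -> 46
Index 7 was NOT the min. New min = min(-12, 46). No rescan of other elements needed.
Needs rescan: no

Answer: no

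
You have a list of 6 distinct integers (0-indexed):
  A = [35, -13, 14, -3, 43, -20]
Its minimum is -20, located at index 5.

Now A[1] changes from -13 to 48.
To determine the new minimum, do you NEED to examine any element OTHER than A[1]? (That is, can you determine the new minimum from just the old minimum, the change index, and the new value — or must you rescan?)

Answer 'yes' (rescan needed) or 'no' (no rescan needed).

Answer: no

Derivation:
Old min = -20 at index 5
Change at index 1: -13 -> 48
Index 1 was NOT the min. New min = min(-20, 48). No rescan of other elements needed.
Needs rescan: no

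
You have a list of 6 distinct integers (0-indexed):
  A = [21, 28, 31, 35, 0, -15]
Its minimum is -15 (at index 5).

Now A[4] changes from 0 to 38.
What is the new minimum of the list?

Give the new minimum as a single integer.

Old min = -15 (at index 5)
Change: A[4] 0 -> 38
Changed element was NOT the old min.
  New min = min(old_min, new_val) = min(-15, 38) = -15

Answer: -15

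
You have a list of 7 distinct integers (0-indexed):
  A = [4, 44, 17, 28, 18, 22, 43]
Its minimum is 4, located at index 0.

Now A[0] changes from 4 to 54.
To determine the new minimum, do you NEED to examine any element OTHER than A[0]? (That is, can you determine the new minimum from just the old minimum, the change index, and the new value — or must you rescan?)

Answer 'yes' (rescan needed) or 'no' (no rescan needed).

Answer: yes

Derivation:
Old min = 4 at index 0
Change at index 0: 4 -> 54
Index 0 WAS the min and new value 54 > old min 4. Must rescan other elements to find the new min.
Needs rescan: yes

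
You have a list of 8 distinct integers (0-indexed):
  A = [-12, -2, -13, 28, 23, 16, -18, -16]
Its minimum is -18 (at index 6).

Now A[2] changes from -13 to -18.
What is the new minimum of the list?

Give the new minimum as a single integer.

Old min = -18 (at index 6)
Change: A[2] -13 -> -18
Changed element was NOT the old min.
  New min = min(old_min, new_val) = min(-18, -18) = -18

Answer: -18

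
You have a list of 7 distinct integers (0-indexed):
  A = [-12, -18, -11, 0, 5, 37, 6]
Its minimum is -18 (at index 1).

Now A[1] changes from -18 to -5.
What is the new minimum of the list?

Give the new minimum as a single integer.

Old min = -18 (at index 1)
Change: A[1] -18 -> -5
Changed element WAS the min. Need to check: is -5 still <= all others?
  Min of remaining elements: -12
  New min = min(-5, -12) = -12

Answer: -12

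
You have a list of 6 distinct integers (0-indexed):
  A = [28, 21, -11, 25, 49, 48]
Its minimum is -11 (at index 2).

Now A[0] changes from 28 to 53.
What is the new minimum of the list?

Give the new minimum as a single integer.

Old min = -11 (at index 2)
Change: A[0] 28 -> 53
Changed element was NOT the old min.
  New min = min(old_min, new_val) = min(-11, 53) = -11

Answer: -11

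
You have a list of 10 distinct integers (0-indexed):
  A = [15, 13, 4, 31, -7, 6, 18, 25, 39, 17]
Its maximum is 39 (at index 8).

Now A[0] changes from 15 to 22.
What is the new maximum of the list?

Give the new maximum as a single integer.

Old max = 39 (at index 8)
Change: A[0] 15 -> 22
Changed element was NOT the old max.
  New max = max(old_max, new_val) = max(39, 22) = 39

Answer: 39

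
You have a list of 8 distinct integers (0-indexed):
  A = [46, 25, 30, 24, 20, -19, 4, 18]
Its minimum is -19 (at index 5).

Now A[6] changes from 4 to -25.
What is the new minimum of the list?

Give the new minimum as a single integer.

Old min = -19 (at index 5)
Change: A[6] 4 -> -25
Changed element was NOT the old min.
  New min = min(old_min, new_val) = min(-19, -25) = -25

Answer: -25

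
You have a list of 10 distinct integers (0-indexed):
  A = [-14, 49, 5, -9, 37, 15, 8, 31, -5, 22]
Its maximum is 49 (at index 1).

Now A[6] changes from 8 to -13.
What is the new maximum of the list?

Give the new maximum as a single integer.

Answer: 49

Derivation:
Old max = 49 (at index 1)
Change: A[6] 8 -> -13
Changed element was NOT the old max.
  New max = max(old_max, new_val) = max(49, -13) = 49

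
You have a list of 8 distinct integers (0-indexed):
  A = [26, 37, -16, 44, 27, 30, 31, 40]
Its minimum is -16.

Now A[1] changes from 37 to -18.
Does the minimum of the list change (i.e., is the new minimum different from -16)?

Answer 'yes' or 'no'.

Answer: yes

Derivation:
Old min = -16
Change: A[1] 37 -> -18
Changed element was NOT the min; min changes only if -18 < -16.
New min = -18; changed? yes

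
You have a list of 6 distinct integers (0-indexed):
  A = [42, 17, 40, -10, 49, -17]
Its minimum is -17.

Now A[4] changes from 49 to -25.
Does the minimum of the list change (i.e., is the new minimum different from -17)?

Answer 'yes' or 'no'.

Answer: yes

Derivation:
Old min = -17
Change: A[4] 49 -> -25
Changed element was NOT the min; min changes only if -25 < -17.
New min = -25; changed? yes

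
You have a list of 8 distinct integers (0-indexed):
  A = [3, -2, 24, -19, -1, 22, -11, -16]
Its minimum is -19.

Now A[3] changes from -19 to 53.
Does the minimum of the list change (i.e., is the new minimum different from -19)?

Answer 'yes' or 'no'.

Answer: yes

Derivation:
Old min = -19
Change: A[3] -19 -> 53
Changed element was the min; new min must be rechecked.
New min = -16; changed? yes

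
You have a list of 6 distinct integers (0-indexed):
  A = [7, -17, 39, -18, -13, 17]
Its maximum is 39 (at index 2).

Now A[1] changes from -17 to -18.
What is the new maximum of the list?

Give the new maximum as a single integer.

Answer: 39

Derivation:
Old max = 39 (at index 2)
Change: A[1] -17 -> -18
Changed element was NOT the old max.
  New max = max(old_max, new_val) = max(39, -18) = 39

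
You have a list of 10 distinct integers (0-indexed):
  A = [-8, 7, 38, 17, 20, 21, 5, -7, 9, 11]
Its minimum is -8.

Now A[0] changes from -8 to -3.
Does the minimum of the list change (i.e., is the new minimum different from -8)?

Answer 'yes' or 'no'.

Old min = -8
Change: A[0] -8 -> -3
Changed element was the min; new min must be rechecked.
New min = -7; changed? yes

Answer: yes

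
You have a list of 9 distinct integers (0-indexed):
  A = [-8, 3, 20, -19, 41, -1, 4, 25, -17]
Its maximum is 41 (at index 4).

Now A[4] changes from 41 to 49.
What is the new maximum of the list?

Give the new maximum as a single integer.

Old max = 41 (at index 4)
Change: A[4] 41 -> 49
Changed element WAS the max -> may need rescan.
  Max of remaining elements: 25
  New max = max(49, 25) = 49

Answer: 49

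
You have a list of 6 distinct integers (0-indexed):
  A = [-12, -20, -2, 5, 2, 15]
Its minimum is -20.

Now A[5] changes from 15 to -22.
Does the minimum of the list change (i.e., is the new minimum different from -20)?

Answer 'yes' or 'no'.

Answer: yes

Derivation:
Old min = -20
Change: A[5] 15 -> -22
Changed element was NOT the min; min changes only if -22 < -20.
New min = -22; changed? yes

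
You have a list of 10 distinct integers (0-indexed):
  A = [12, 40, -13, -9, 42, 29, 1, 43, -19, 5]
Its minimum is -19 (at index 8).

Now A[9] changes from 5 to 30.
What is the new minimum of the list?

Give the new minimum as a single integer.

Answer: -19

Derivation:
Old min = -19 (at index 8)
Change: A[9] 5 -> 30
Changed element was NOT the old min.
  New min = min(old_min, new_val) = min(-19, 30) = -19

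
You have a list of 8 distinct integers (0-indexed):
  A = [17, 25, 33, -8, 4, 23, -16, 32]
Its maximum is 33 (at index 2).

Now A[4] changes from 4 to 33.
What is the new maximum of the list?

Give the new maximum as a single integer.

Answer: 33

Derivation:
Old max = 33 (at index 2)
Change: A[4] 4 -> 33
Changed element was NOT the old max.
  New max = max(old_max, new_val) = max(33, 33) = 33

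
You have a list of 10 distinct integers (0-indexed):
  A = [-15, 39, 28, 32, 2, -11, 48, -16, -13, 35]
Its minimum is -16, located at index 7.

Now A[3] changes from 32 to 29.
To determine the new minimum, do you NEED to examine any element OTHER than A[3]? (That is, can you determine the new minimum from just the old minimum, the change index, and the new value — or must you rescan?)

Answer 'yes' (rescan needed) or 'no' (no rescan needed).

Answer: no

Derivation:
Old min = -16 at index 7
Change at index 3: 32 -> 29
Index 3 was NOT the min. New min = min(-16, 29). No rescan of other elements needed.
Needs rescan: no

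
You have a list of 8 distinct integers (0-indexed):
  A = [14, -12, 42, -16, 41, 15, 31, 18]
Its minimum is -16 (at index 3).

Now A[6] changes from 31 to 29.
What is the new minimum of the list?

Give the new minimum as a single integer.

Old min = -16 (at index 3)
Change: A[6] 31 -> 29
Changed element was NOT the old min.
  New min = min(old_min, new_val) = min(-16, 29) = -16

Answer: -16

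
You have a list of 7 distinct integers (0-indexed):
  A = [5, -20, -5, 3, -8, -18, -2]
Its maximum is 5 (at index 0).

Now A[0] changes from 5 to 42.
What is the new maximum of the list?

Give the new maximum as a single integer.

Answer: 42

Derivation:
Old max = 5 (at index 0)
Change: A[0] 5 -> 42
Changed element WAS the max -> may need rescan.
  Max of remaining elements: 3
  New max = max(42, 3) = 42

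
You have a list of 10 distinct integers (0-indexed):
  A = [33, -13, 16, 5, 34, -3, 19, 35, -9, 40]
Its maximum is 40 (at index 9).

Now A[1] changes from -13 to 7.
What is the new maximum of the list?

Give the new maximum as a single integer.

Old max = 40 (at index 9)
Change: A[1] -13 -> 7
Changed element was NOT the old max.
  New max = max(old_max, new_val) = max(40, 7) = 40

Answer: 40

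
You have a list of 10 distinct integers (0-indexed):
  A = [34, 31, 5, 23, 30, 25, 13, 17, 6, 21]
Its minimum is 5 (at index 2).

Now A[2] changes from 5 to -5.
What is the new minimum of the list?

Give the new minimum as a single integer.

Old min = 5 (at index 2)
Change: A[2] 5 -> -5
Changed element WAS the min. Need to check: is -5 still <= all others?
  Min of remaining elements: 6
  New min = min(-5, 6) = -5

Answer: -5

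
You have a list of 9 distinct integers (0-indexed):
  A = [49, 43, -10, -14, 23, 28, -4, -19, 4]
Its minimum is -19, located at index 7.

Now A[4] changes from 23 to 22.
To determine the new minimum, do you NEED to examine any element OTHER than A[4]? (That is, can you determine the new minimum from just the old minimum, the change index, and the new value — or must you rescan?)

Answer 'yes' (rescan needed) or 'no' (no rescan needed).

Old min = -19 at index 7
Change at index 4: 23 -> 22
Index 4 was NOT the min. New min = min(-19, 22). No rescan of other elements needed.
Needs rescan: no

Answer: no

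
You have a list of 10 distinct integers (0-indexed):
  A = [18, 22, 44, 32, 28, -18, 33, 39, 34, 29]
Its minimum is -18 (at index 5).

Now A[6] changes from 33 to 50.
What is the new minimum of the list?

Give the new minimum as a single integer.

Answer: -18

Derivation:
Old min = -18 (at index 5)
Change: A[6] 33 -> 50
Changed element was NOT the old min.
  New min = min(old_min, new_val) = min(-18, 50) = -18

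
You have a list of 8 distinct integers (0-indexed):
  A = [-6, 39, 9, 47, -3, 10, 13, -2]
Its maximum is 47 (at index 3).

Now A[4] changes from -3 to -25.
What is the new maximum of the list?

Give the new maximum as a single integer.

Answer: 47

Derivation:
Old max = 47 (at index 3)
Change: A[4] -3 -> -25
Changed element was NOT the old max.
  New max = max(old_max, new_val) = max(47, -25) = 47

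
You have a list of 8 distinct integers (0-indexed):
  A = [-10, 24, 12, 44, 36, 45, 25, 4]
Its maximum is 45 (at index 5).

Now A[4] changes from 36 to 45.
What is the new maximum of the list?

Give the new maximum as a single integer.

Old max = 45 (at index 5)
Change: A[4] 36 -> 45
Changed element was NOT the old max.
  New max = max(old_max, new_val) = max(45, 45) = 45

Answer: 45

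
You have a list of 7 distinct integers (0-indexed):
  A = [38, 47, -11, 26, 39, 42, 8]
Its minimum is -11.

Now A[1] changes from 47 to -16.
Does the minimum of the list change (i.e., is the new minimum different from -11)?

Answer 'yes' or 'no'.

Old min = -11
Change: A[1] 47 -> -16
Changed element was NOT the min; min changes only if -16 < -11.
New min = -16; changed? yes

Answer: yes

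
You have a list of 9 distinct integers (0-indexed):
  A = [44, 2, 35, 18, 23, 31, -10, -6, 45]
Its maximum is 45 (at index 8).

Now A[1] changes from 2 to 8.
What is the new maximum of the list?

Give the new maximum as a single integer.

Old max = 45 (at index 8)
Change: A[1] 2 -> 8
Changed element was NOT the old max.
  New max = max(old_max, new_val) = max(45, 8) = 45

Answer: 45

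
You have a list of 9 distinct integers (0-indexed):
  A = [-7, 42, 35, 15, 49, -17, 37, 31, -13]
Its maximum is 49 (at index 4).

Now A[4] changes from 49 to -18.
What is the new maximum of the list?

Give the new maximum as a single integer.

Answer: 42

Derivation:
Old max = 49 (at index 4)
Change: A[4] 49 -> -18
Changed element WAS the max -> may need rescan.
  Max of remaining elements: 42
  New max = max(-18, 42) = 42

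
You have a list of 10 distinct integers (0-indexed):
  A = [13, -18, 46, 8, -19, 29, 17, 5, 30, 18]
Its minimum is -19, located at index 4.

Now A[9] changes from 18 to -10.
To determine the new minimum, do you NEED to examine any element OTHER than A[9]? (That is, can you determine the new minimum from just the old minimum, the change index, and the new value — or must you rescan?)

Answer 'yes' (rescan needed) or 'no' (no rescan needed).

Old min = -19 at index 4
Change at index 9: 18 -> -10
Index 9 was NOT the min. New min = min(-19, -10). No rescan of other elements needed.
Needs rescan: no

Answer: no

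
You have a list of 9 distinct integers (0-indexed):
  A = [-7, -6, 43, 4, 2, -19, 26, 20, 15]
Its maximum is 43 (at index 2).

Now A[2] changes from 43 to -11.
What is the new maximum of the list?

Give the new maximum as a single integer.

Old max = 43 (at index 2)
Change: A[2] 43 -> -11
Changed element WAS the max -> may need rescan.
  Max of remaining elements: 26
  New max = max(-11, 26) = 26

Answer: 26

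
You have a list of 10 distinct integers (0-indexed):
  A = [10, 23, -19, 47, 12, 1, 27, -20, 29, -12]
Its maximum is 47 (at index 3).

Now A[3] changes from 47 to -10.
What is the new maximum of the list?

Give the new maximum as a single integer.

Answer: 29

Derivation:
Old max = 47 (at index 3)
Change: A[3] 47 -> -10
Changed element WAS the max -> may need rescan.
  Max of remaining elements: 29
  New max = max(-10, 29) = 29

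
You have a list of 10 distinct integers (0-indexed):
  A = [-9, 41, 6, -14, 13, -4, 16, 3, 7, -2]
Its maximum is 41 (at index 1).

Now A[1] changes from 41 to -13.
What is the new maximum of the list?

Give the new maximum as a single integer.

Old max = 41 (at index 1)
Change: A[1] 41 -> -13
Changed element WAS the max -> may need rescan.
  Max of remaining elements: 16
  New max = max(-13, 16) = 16

Answer: 16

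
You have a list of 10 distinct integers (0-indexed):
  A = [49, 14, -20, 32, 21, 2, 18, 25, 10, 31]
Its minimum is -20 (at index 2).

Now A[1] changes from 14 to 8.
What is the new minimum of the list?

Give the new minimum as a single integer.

Answer: -20

Derivation:
Old min = -20 (at index 2)
Change: A[1] 14 -> 8
Changed element was NOT the old min.
  New min = min(old_min, new_val) = min(-20, 8) = -20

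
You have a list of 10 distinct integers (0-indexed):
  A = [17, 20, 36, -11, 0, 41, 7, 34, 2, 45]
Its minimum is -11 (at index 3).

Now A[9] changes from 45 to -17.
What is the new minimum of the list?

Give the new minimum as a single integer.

Answer: -17

Derivation:
Old min = -11 (at index 3)
Change: A[9] 45 -> -17
Changed element was NOT the old min.
  New min = min(old_min, new_val) = min(-11, -17) = -17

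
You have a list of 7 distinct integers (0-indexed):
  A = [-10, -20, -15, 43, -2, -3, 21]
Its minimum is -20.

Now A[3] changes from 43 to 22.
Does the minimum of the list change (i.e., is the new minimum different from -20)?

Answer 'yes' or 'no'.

Answer: no

Derivation:
Old min = -20
Change: A[3] 43 -> 22
Changed element was NOT the min; min changes only if 22 < -20.
New min = -20; changed? no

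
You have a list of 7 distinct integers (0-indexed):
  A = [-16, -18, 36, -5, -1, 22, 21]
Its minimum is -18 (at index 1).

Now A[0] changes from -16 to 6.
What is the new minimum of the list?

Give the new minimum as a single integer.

Old min = -18 (at index 1)
Change: A[0] -16 -> 6
Changed element was NOT the old min.
  New min = min(old_min, new_val) = min(-18, 6) = -18

Answer: -18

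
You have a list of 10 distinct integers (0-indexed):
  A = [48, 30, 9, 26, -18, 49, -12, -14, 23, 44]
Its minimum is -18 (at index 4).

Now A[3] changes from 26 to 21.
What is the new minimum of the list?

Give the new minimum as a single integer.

Answer: -18

Derivation:
Old min = -18 (at index 4)
Change: A[3] 26 -> 21
Changed element was NOT the old min.
  New min = min(old_min, new_val) = min(-18, 21) = -18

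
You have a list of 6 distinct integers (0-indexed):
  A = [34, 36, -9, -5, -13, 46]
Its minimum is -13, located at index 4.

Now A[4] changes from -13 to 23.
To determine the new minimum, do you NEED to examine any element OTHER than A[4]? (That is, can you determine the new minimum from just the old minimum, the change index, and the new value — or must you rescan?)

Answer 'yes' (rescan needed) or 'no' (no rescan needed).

Answer: yes

Derivation:
Old min = -13 at index 4
Change at index 4: -13 -> 23
Index 4 WAS the min and new value 23 > old min -13. Must rescan other elements to find the new min.
Needs rescan: yes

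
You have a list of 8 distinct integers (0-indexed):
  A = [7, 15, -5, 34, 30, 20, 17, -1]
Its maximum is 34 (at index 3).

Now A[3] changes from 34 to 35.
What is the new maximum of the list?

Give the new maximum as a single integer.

Answer: 35

Derivation:
Old max = 34 (at index 3)
Change: A[3] 34 -> 35
Changed element WAS the max -> may need rescan.
  Max of remaining elements: 30
  New max = max(35, 30) = 35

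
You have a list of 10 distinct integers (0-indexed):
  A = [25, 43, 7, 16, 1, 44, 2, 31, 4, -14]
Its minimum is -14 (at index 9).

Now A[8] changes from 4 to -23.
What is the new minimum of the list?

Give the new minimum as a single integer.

Answer: -23

Derivation:
Old min = -14 (at index 9)
Change: A[8] 4 -> -23
Changed element was NOT the old min.
  New min = min(old_min, new_val) = min(-14, -23) = -23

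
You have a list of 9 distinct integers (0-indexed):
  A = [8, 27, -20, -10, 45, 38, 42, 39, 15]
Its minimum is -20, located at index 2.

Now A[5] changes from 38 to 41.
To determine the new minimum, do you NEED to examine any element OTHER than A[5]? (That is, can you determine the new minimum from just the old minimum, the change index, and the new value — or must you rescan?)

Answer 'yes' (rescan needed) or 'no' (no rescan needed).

Old min = -20 at index 2
Change at index 5: 38 -> 41
Index 5 was NOT the min. New min = min(-20, 41). No rescan of other elements needed.
Needs rescan: no

Answer: no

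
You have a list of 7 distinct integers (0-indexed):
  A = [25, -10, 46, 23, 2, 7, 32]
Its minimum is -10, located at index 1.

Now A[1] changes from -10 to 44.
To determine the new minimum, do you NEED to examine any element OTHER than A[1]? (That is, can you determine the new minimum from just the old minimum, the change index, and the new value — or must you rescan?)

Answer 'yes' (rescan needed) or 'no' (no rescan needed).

Old min = -10 at index 1
Change at index 1: -10 -> 44
Index 1 WAS the min and new value 44 > old min -10. Must rescan other elements to find the new min.
Needs rescan: yes

Answer: yes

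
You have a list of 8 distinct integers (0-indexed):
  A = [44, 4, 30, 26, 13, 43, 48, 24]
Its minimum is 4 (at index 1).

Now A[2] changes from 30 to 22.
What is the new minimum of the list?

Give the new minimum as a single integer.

Old min = 4 (at index 1)
Change: A[2] 30 -> 22
Changed element was NOT the old min.
  New min = min(old_min, new_val) = min(4, 22) = 4

Answer: 4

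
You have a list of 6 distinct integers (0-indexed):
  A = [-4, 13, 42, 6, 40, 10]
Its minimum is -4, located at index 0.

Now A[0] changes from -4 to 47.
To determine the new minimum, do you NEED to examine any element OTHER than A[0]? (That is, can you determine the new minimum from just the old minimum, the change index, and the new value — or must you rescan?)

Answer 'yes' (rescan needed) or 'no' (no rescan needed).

Old min = -4 at index 0
Change at index 0: -4 -> 47
Index 0 WAS the min and new value 47 > old min -4. Must rescan other elements to find the new min.
Needs rescan: yes

Answer: yes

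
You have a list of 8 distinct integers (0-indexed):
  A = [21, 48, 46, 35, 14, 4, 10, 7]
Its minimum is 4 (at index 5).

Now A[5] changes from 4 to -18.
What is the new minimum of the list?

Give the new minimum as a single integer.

Old min = 4 (at index 5)
Change: A[5] 4 -> -18
Changed element WAS the min. Need to check: is -18 still <= all others?
  Min of remaining elements: 7
  New min = min(-18, 7) = -18

Answer: -18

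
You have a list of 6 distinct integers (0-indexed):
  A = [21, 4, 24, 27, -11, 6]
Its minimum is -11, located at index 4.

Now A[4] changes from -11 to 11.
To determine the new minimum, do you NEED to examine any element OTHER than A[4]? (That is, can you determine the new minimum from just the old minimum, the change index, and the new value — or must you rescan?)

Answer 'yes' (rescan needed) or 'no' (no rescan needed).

Answer: yes

Derivation:
Old min = -11 at index 4
Change at index 4: -11 -> 11
Index 4 WAS the min and new value 11 > old min -11. Must rescan other elements to find the new min.
Needs rescan: yes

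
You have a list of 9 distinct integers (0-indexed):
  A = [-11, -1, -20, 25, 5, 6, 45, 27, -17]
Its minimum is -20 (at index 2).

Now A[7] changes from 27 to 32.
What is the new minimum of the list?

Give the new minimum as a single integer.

Answer: -20

Derivation:
Old min = -20 (at index 2)
Change: A[7] 27 -> 32
Changed element was NOT the old min.
  New min = min(old_min, new_val) = min(-20, 32) = -20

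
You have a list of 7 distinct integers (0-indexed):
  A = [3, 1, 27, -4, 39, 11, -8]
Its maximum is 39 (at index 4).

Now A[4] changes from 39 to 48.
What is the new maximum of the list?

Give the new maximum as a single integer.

Old max = 39 (at index 4)
Change: A[4] 39 -> 48
Changed element WAS the max -> may need rescan.
  Max of remaining elements: 27
  New max = max(48, 27) = 48

Answer: 48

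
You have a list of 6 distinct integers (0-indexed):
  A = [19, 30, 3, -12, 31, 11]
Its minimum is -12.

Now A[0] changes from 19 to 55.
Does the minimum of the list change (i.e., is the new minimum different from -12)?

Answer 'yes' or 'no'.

Answer: no

Derivation:
Old min = -12
Change: A[0] 19 -> 55
Changed element was NOT the min; min changes only if 55 < -12.
New min = -12; changed? no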